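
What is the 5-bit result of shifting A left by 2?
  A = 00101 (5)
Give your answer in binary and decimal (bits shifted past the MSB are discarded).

Shift left by 2: drop the top 2 bit(s), append 2 zero(s) on the right.
  00101  ->  discard [00], keep [101], append 00
= 10100

Answer: 10100 (20)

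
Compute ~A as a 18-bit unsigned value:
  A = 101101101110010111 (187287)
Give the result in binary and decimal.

Flip each bit (0->1, 1->0):
  101101101110010111
  010010010001101000

Answer: 010010010001101000 (74856)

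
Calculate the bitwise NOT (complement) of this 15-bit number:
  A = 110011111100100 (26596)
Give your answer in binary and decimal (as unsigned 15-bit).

Flip each bit (0->1, 1->0):
  110011111100100
  001100000011011

Answer: 001100000011011 (6171)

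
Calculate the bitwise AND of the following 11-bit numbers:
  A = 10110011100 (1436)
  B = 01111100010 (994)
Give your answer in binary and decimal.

Apply & to each column (1 only where both bits are 1):
  10110011100
& 01111100010
-------------
  00110000000

Answer: 00110000000 (384)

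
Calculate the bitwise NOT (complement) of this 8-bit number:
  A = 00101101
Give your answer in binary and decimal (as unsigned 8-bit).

Flip each bit (0->1, 1->0):
  00101101
  11010010

Answer: 11010010 (210)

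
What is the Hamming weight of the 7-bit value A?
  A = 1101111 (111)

1101111
1-bits at positions (from bit 0 = LSB): 0, 1, 2, 3, 5, 6
Count = 6

Answer: 6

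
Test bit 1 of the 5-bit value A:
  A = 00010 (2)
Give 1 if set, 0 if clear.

Bit 1 is the 2nd from the right.
  00010
     ^
That bit is 1.

Answer: 1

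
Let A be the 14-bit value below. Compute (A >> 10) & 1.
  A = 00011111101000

Bit 10 is the 11th from the right.
  00011111101000
     ^
That bit is 1.

Answer: 1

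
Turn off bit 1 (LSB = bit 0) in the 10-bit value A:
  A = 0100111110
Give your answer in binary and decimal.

Mask = ~(1 << 1) = 1111111101
Bit 1 of A is 1, so AND-ing with the mask clears it to 0.
  0100111110
& 1111111101
------------
  0100111100

Answer: 0100111100 (316)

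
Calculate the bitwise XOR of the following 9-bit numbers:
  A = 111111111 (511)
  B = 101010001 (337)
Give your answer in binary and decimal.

Apply ^ to each column (1 where bits differ):
  111111111
^ 101010001
-----------
  010101110

Answer: 010101110 (174)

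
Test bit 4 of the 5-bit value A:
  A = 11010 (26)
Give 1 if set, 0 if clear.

Bit 4 is the 5th from the right.
  11010
  ^
That bit is 1.

Answer: 1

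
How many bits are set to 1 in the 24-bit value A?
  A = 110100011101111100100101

110100011101111100100101
1-bits at positions (from bit 0 = LSB): 0, 2, 5, 8, 9, 10, 11, 12, 14, 15, 16, 20, 22, 23
Count = 14

Answer: 14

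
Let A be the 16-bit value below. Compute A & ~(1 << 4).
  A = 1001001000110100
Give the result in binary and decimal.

Mask = ~(1 << 4) = 1111111111101111
Bit 4 of A is 1, so AND-ing with the mask clears it to 0.
  1001001000110100
& 1111111111101111
------------------
  1001001000100100

Answer: 1001001000100100 (37412)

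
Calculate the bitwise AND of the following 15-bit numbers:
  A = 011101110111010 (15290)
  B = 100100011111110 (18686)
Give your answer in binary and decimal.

Apply & to each column (1 only where both bits are 1):
  011101110111010
& 100100011111110
-----------------
  000100010111010

Answer: 000100010111010 (2234)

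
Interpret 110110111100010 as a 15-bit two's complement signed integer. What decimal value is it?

MSB is 1, so the value is negative. Find the magnitude:
1. Invert bits:  001001000011101
2. Add 1:        001001000011110  = 4638
3. Apply sign:   -4638

Answer: -4638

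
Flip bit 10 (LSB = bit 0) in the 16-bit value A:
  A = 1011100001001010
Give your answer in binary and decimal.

Mask = 1 << 10 = 0000010000000000
Bit 10 of A is 0; XOR with the mask flips it to 1.
  1011100001001010
^ 0000010000000000
------------------
  1011110001001010

Answer: 1011110001001010 (48202)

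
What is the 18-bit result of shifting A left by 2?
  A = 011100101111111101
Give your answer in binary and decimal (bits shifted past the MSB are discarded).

Shift left by 2: drop the top 2 bit(s), append 2 zero(s) on the right.
  011100101111111101  ->  discard [01], keep [1100101111111101], append 00
= 110010111111110100

Answer: 110010111111110100 (208884)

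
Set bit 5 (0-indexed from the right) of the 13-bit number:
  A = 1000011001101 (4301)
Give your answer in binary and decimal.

Mask = 1 << 5 = 0000000100000
Bit 5 of A is 0, so OR-ing with the mask flips it to 1.
  1000011001101
| 0000000100000
---------------
  1000011101101

Answer: 1000011101101 (4333)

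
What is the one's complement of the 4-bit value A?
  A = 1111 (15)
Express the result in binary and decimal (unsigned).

Flip each bit (0->1, 1->0):
  1111
  0000

Answer: 0000 (0)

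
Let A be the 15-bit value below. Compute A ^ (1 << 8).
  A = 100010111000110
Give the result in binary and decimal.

Mask = 1 << 8 = 000000100000000
Bit 8 of A is 1; XOR with the mask flips it to 0.
  100010111000110
^ 000000100000000
-----------------
  100010011000110

Answer: 100010011000110 (17606)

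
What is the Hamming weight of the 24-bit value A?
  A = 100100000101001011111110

100100000101001011111110
1-bits at positions (from bit 0 = LSB): 1, 2, 3, 4, 5, 6, 7, 9, 12, 14, 20, 23
Count = 12

Answer: 12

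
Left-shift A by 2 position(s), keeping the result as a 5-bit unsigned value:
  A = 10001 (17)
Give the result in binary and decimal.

Shift left by 2: drop the top 2 bit(s), append 2 zero(s) on the right.
  10001  ->  discard [10], keep [001], append 00
= 00100

Answer: 00100 (4)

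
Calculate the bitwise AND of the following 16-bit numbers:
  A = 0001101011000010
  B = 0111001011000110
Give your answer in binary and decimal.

Apply & to each column (1 only where both bits are 1):
  0001101011000010
& 0111001011000110
------------------
  0001001011000010

Answer: 0001001011000010 (4802)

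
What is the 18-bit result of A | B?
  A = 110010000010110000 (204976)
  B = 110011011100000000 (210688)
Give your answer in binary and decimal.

Apply | to each column (1 where either bit is 1):
  110010000010110000
| 110011011100000000
--------------------
  110011011110110000

Answer: 110011011110110000 (210864)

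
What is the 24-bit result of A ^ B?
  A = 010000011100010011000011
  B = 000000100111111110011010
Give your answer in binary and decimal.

Apply ^ to each column (1 where bits differ):
  010000011100010011000011
^ 000000100111111110011010
--------------------------
  010000111011101101011001

Answer: 010000111011101101011001 (4438873)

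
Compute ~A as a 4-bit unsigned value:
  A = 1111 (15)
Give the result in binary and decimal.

Flip each bit (0->1, 1->0):
  1111
  0000

Answer: 0000 (0)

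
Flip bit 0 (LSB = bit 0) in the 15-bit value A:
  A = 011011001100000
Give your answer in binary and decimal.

Mask = 1 << 0 = 000000000000001
Bit 0 of A is 0; XOR with the mask flips it to 1.
  011011001100000
^ 000000000000001
-----------------
  011011001100001

Answer: 011011001100001 (13921)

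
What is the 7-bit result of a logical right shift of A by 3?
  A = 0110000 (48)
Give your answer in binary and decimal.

Logical shift right by 3: drop the bottom 3 bit(s), prepend 3 zero(s) on the left.
  0110000  ->  keep [0110], discard [000], prepend 000
= 0000110

Answer: 0000110 (6)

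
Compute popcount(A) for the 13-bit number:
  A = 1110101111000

1110101111000
1-bits at positions (from bit 0 = LSB): 3, 4, 5, 6, 8, 10, 11, 12
Count = 8

Answer: 8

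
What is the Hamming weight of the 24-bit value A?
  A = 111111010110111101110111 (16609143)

111111010110111101110111
1-bits at positions (from bit 0 = LSB): 0, 1, 2, 4, 5, 6, 8, 9, 10, 11, 13, 14, 16, 18, 19, 20, 21, 22, 23
Count = 19

Answer: 19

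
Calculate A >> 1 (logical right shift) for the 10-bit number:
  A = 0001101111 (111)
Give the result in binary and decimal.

Logical shift right by 1: drop the bottom 1 bit(s), prepend 1 zero(s) on the left.
  0001101111  ->  keep [000110111], discard [1], prepend 0
= 0000110111

Answer: 0000110111 (55)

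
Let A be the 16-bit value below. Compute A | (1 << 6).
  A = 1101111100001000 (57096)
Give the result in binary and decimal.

Mask = 1 << 6 = 0000000001000000
Bit 6 of A is 0, so OR-ing with the mask flips it to 1.
  1101111100001000
| 0000000001000000
------------------
  1101111101001000

Answer: 1101111101001000 (57160)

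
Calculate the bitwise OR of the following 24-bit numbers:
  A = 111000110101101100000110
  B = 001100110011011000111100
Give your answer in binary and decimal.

Apply | to each column (1 where either bit is 1):
  111000110101101100000110
| 001100110011011000111100
--------------------------
  111100110111111100111110

Answer: 111100110111111100111110 (15957822)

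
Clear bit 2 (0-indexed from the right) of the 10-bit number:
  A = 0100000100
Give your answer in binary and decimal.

Mask = ~(1 << 2) = 1111111011
Bit 2 of A is 1, so AND-ing with the mask clears it to 0.
  0100000100
& 1111111011
------------
  0100000000

Answer: 0100000000 (256)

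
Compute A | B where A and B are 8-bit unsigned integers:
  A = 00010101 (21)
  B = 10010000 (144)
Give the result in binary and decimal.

Apply | to each column (1 where either bit is 1):
  00010101
| 10010000
----------
  10010101

Answer: 10010101 (149)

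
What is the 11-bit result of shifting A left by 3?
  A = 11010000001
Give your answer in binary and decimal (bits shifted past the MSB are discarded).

Shift left by 3: drop the top 3 bit(s), append 3 zero(s) on the right.
  11010000001  ->  discard [110], keep [10000001], append 000
= 10000001000

Answer: 10000001000 (1032)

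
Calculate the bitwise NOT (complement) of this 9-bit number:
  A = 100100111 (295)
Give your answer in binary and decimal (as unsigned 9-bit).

Flip each bit (0->1, 1->0):
  100100111
  011011000

Answer: 011011000 (216)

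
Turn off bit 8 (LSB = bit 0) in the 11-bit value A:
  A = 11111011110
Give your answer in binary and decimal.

Mask = ~(1 << 8) = 11011111111
Bit 8 of A is 1, so AND-ing with the mask clears it to 0.
  11111011110
& 11011111111
-------------
  11011011110

Answer: 11011011110 (1758)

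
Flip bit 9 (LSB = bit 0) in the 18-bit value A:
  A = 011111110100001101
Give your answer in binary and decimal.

Mask = 1 << 9 = 000000001000000000
Bit 9 of A is 0; XOR with the mask flips it to 1.
  011111110100001101
^ 000000001000000000
--------------------
  011111111100001101

Answer: 011111111100001101 (130829)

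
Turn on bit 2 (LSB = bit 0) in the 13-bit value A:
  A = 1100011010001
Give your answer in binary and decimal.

Mask = 1 << 2 = 0000000000100
Bit 2 of A is 0, so OR-ing with the mask flips it to 1.
  1100011010001
| 0000000000100
---------------
  1100011010101

Answer: 1100011010101 (6357)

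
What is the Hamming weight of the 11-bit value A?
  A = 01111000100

01111000100
1-bits at positions (from bit 0 = LSB): 2, 6, 7, 8, 9
Count = 5

Answer: 5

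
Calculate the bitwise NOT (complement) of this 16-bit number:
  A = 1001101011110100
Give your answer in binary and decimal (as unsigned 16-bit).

Flip each bit (0->1, 1->0):
  1001101011110100
  0110010100001011

Answer: 0110010100001011 (25867)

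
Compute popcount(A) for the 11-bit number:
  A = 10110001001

10110001001
1-bits at positions (from bit 0 = LSB): 0, 3, 7, 8, 10
Count = 5

Answer: 5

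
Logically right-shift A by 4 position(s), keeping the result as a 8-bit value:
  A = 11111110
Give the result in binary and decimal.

Logical shift right by 4: drop the bottom 4 bit(s), prepend 4 zero(s) on the left.
  11111110  ->  keep [1111], discard [1110], prepend 0000
= 00001111

Answer: 00001111 (15)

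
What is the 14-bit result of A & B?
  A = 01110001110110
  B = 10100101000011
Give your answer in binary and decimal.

Apply & to each column (1 only where both bits are 1):
  01110001110110
& 10100101000011
----------------
  00100001000010

Answer: 00100001000010 (2114)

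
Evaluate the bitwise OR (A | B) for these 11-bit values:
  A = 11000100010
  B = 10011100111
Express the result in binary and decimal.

Apply | to each column (1 where either bit is 1):
  11000100010
| 10011100111
-------------
  11011100111

Answer: 11011100111 (1767)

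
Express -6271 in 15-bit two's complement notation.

1. Binary of +6271:  001100001111111
2. Invert bits:     110011110000000
3. Add 1:           110011110000001

Answer: 110011110000001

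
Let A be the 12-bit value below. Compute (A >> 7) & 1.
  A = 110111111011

Bit 7 is the 8th from the right.
  110111111011
      ^
That bit is 1.

Answer: 1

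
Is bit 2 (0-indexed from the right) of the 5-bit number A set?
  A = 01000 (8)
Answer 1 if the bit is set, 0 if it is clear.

Bit 2 is the 3rd from the right.
  01000
    ^
That bit is 0.

Answer: 0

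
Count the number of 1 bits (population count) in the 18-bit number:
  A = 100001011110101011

100001011110101011
1-bits at positions (from bit 0 = LSB): 0, 1, 3, 5, 7, 8, 9, 10, 12, 17
Count = 10

Answer: 10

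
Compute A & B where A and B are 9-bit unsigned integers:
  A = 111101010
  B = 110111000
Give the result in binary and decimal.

Apply & to each column (1 only where both bits are 1):
  111101010
& 110111000
-----------
  110101000

Answer: 110101000 (424)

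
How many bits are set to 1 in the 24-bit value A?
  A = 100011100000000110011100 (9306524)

100011100000000110011100
1-bits at positions (from bit 0 = LSB): 2, 3, 4, 7, 8, 17, 18, 19, 23
Count = 9

Answer: 9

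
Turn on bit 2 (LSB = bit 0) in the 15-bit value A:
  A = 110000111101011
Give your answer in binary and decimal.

Mask = 1 << 2 = 000000000000100
Bit 2 of A is 0, so OR-ing with the mask flips it to 1.
  110000111101011
| 000000000000100
-----------------
  110000111101111

Answer: 110000111101111 (25071)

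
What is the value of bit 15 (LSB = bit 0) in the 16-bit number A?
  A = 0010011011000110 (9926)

Bit 15 is the 16th from the right.
  0010011011000110
  ^
That bit is 0.

Answer: 0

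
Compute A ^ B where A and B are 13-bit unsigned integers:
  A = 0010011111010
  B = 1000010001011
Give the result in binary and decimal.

Apply ^ to each column (1 where bits differ):
  0010011111010
^ 1000010001011
---------------
  1010001110001

Answer: 1010001110001 (5233)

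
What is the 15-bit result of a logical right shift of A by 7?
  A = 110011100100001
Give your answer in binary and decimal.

Logical shift right by 7: drop the bottom 7 bit(s), prepend 7 zero(s) on the left.
  110011100100001  ->  keep [11001110], discard [0100001], prepend 0000000
= 000000011001110

Answer: 000000011001110 (206)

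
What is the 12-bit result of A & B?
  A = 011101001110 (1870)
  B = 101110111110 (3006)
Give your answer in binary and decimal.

Apply & to each column (1 only where both bits are 1):
  011101001110
& 101110111110
--------------
  001100001110

Answer: 001100001110 (782)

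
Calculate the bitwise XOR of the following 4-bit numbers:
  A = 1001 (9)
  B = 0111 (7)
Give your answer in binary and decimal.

Apply ^ to each column (1 where bits differ):
  1001
^ 0111
------
  1110

Answer: 1110 (14)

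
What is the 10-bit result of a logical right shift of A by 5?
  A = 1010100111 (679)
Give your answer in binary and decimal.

Logical shift right by 5: drop the bottom 5 bit(s), prepend 5 zero(s) on the left.
  1010100111  ->  keep [10101], discard [00111], prepend 00000
= 0000010101

Answer: 0000010101 (21)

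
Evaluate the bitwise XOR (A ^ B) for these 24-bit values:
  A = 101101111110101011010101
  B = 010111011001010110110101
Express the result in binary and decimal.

Apply ^ to each column (1 where bits differ):
  101101111110101011010101
^ 010111011001010110110101
--------------------------
  111010100111111101100000

Answer: 111010100111111101100000 (15368032)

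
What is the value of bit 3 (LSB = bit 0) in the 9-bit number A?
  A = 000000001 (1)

Bit 3 is the 4th from the right.
  000000001
       ^
That bit is 0.

Answer: 0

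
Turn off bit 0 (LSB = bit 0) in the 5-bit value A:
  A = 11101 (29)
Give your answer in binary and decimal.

Mask = ~(1 << 0) = 11110
Bit 0 of A is 1, so AND-ing with the mask clears it to 0.
  11101
& 11110
-------
  11100

Answer: 11100 (28)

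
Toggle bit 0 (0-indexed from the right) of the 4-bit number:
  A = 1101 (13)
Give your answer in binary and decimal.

Mask = 1 << 0 = 0001
Bit 0 of A is 1; XOR with the mask flips it to 0.
  1101
^ 0001
------
  1100

Answer: 1100 (12)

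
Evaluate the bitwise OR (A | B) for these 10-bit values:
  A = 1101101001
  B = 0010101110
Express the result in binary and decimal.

Apply | to each column (1 where either bit is 1):
  1101101001
| 0010101110
------------
  1111101111

Answer: 1111101111 (1007)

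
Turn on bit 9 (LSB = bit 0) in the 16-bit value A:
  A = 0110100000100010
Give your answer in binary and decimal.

Mask = 1 << 9 = 0000001000000000
Bit 9 of A is 0, so OR-ing with the mask flips it to 1.
  0110100000100010
| 0000001000000000
------------------
  0110101000100010

Answer: 0110101000100010 (27170)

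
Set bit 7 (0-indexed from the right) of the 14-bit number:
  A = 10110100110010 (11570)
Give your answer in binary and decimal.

Mask = 1 << 7 = 00000010000000
Bit 7 of A is 0, so OR-ing with the mask flips it to 1.
  10110100110010
| 00000010000000
----------------
  10110110110010

Answer: 10110110110010 (11698)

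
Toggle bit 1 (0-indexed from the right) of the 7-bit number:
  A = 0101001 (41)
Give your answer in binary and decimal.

Mask = 1 << 1 = 0000010
Bit 1 of A is 0; XOR with the mask flips it to 1.
  0101001
^ 0000010
---------
  0101011

Answer: 0101011 (43)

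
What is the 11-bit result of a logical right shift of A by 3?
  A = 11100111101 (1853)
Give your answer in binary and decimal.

Logical shift right by 3: drop the bottom 3 bit(s), prepend 3 zero(s) on the left.
  11100111101  ->  keep [11100111], discard [101], prepend 000
= 00011100111

Answer: 00011100111 (231)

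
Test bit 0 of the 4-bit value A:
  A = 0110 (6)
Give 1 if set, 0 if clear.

Bit 0 is the 1st from the right.
  0110
     ^
That bit is 0.

Answer: 0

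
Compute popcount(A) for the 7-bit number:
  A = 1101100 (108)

1101100
1-bits at positions (from bit 0 = LSB): 2, 3, 5, 6
Count = 4

Answer: 4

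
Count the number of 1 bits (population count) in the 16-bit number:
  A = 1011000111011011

1011000111011011
1-bits at positions (from bit 0 = LSB): 0, 1, 3, 4, 6, 7, 8, 12, 13, 15
Count = 10

Answer: 10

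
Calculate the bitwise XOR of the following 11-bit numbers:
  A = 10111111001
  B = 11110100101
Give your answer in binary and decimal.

Apply ^ to each column (1 where bits differ):
  10111111001
^ 11110100101
-------------
  01001011100

Answer: 01001011100 (604)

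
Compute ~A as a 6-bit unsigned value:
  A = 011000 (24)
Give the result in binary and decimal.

Flip each bit (0->1, 1->0):
  011000
  100111

Answer: 100111 (39)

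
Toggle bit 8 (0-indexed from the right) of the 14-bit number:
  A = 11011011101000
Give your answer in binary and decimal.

Mask = 1 << 8 = 00000100000000
Bit 8 of A is 0; XOR with the mask flips it to 1.
  11011011101000
^ 00000100000000
----------------
  11011111101000

Answer: 11011111101000 (14312)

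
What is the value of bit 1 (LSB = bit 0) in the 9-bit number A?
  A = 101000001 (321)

Bit 1 is the 2nd from the right.
  101000001
         ^
That bit is 0.

Answer: 0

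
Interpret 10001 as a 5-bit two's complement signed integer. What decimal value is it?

MSB is 1, so the value is negative. Find the magnitude:
1. Invert bits:  01110
2. Add 1:        01111  = 15
3. Apply sign:   -15

Answer: -15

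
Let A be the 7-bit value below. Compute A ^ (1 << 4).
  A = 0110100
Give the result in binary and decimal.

Mask = 1 << 4 = 0010000
Bit 4 of A is 1; XOR with the mask flips it to 0.
  0110100
^ 0010000
---------
  0100100

Answer: 0100100 (36)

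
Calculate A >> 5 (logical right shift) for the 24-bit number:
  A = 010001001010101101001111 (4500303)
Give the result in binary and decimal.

Logical shift right by 5: drop the bottom 5 bit(s), prepend 5 zero(s) on the left.
  010001001010101101001111  ->  keep [0100010010101011010], discard [01111], prepend 00000
= 000000100010010101011010

Answer: 000000100010010101011010 (140634)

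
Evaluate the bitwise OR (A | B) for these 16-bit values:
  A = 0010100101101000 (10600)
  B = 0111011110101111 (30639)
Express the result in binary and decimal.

Apply | to each column (1 where either bit is 1):
  0010100101101000
| 0111011110101111
------------------
  0111111111101111

Answer: 0111111111101111 (32751)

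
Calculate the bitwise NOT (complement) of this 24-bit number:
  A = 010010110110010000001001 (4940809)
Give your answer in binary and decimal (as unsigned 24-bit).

Flip each bit (0->1, 1->0):
  010010110110010000001001
  101101001001101111110110

Answer: 101101001001101111110110 (11836406)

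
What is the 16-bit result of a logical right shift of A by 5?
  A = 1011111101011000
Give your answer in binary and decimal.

Logical shift right by 5: drop the bottom 5 bit(s), prepend 5 zero(s) on the left.
  1011111101011000  ->  keep [10111111010], discard [11000], prepend 00000
= 0000010111111010

Answer: 0000010111111010 (1530)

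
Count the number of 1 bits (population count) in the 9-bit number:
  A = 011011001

011011001
1-bits at positions (from bit 0 = LSB): 0, 3, 4, 6, 7
Count = 5

Answer: 5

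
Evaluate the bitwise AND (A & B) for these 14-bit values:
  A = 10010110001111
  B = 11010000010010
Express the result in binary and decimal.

Apply & to each column (1 only where both bits are 1):
  10010110001111
& 11010000010010
----------------
  10010000000010

Answer: 10010000000010 (9218)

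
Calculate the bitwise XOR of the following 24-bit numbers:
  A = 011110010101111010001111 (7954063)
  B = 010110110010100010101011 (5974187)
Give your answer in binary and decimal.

Apply ^ to each column (1 where bits differ):
  011110010101111010001111
^ 010110110010100010101011
--------------------------
  001000100111011000100100

Answer: 001000100111011000100100 (2258468)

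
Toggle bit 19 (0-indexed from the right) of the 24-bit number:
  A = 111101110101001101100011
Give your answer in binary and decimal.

Mask = 1 << 19 = 000010000000000000000000
Bit 19 of A is 0; XOR with the mask flips it to 1.
  111101110101001101100011
^ 000010000000000000000000
--------------------------
  111111110101001101100011

Answer: 111111110101001101100011 (16733027)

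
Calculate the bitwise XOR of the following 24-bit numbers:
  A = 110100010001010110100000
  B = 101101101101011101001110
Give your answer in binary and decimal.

Apply ^ to each column (1 where bits differ):
  110100010001010110100000
^ 101101101101011101001110
--------------------------
  011001111100001011101110

Answer: 011001111100001011101110 (6800110)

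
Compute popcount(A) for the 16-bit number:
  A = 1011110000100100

1011110000100100
1-bits at positions (from bit 0 = LSB): 2, 5, 10, 11, 12, 13, 15
Count = 7

Answer: 7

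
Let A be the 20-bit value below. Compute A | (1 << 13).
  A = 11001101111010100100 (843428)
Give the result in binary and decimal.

Mask = 1 << 13 = 00000010000000000000
Bit 13 of A is 0, so OR-ing with the mask flips it to 1.
  11001101111010100100
| 00000010000000000000
----------------------
  11001111111010100100

Answer: 11001111111010100100 (851620)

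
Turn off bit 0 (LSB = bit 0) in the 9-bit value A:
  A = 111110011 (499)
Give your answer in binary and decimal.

Mask = ~(1 << 0) = 111111110
Bit 0 of A is 1, so AND-ing with the mask clears it to 0.
  111110011
& 111111110
-----------
  111110010

Answer: 111110010 (498)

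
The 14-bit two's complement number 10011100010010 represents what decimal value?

MSB is 1, so the value is negative. Find the magnitude:
1. Invert bits:  01100011101101
2. Add 1:        01100011101110  = 6382
3. Apply sign:   -6382

Answer: -6382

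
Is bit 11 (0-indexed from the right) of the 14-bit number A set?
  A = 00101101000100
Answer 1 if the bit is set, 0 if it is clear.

Bit 11 is the 12th from the right.
  00101101000100
    ^
That bit is 1.

Answer: 1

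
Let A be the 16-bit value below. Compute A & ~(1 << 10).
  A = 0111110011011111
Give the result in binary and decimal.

Mask = ~(1 << 10) = 1111101111111111
Bit 10 of A is 1, so AND-ing with the mask clears it to 0.
  0111110011011111
& 1111101111111111
------------------
  0111100011011111

Answer: 0111100011011111 (30943)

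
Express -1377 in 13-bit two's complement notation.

1. Binary of +1377:  0010101100001
2. Invert bits:     1101010011110
3. Add 1:           1101010011111

Answer: 1101010011111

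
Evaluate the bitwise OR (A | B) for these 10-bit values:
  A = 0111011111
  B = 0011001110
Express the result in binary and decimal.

Apply | to each column (1 where either bit is 1):
  0111011111
| 0011001110
------------
  0111011111

Answer: 0111011111 (479)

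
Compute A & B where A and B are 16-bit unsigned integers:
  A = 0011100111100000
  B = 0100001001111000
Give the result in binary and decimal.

Apply & to each column (1 only where both bits are 1):
  0011100111100000
& 0100001001111000
------------------
  0000000001100000

Answer: 0000000001100000 (96)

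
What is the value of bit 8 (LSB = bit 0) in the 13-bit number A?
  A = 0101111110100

Bit 8 is the 9th from the right.
  0101111110100
      ^
That bit is 1.

Answer: 1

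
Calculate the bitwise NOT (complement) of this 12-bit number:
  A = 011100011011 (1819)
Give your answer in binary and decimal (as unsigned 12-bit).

Flip each bit (0->1, 1->0):
  011100011011
  100011100100

Answer: 100011100100 (2276)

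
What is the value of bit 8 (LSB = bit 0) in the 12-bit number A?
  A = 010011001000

Bit 8 is the 9th from the right.
  010011001000
     ^
That bit is 0.

Answer: 0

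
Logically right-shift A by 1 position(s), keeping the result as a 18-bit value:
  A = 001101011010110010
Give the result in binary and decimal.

Logical shift right by 1: drop the bottom 1 bit(s), prepend 1 zero(s) on the left.
  001101011010110010  ->  keep [00110101101011001], discard [0], prepend 0
= 000110101101011001

Answer: 000110101101011001 (27481)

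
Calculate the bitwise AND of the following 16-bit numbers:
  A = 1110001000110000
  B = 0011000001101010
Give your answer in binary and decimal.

Apply & to each column (1 only where both bits are 1):
  1110001000110000
& 0011000001101010
------------------
  0010000000100000

Answer: 0010000000100000 (8224)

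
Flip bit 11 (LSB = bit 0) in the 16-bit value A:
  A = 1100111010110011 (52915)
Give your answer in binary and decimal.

Mask = 1 << 11 = 0000100000000000
Bit 11 of A is 1; XOR with the mask flips it to 0.
  1100111010110011
^ 0000100000000000
------------------
  1100011010110011

Answer: 1100011010110011 (50867)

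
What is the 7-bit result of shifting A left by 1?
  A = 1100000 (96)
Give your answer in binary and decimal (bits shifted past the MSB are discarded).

Shift left by 1: drop the top 1 bit(s), append 1 zero(s) on the right.
  1100000  ->  discard [1], keep [100000], append 0
= 1000000

Answer: 1000000 (64)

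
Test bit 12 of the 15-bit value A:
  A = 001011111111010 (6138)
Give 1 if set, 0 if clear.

Bit 12 is the 13th from the right.
  001011111111010
    ^
That bit is 1.

Answer: 1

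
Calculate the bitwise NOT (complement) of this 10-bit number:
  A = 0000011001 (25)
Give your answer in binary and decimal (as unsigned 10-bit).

Flip each bit (0->1, 1->0):
  0000011001
  1111100110

Answer: 1111100110 (998)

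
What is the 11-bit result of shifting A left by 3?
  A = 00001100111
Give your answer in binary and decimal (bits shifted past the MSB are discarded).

Shift left by 3: drop the top 3 bit(s), append 3 zero(s) on the right.
  00001100111  ->  discard [000], keep [01100111], append 000
= 01100111000

Answer: 01100111000 (824)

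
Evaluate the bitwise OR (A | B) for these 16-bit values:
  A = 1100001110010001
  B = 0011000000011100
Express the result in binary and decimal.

Apply | to each column (1 where either bit is 1):
  1100001110010001
| 0011000000011100
------------------
  1111001110011101

Answer: 1111001110011101 (62365)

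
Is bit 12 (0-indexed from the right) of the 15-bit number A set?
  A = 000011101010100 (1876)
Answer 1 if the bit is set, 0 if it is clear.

Bit 12 is the 13th from the right.
  000011101010100
    ^
That bit is 0.

Answer: 0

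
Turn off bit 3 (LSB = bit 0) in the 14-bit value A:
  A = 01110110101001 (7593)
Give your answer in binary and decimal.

Mask = ~(1 << 3) = 11111111110111
Bit 3 of A is 1, so AND-ing with the mask clears it to 0.
  01110110101001
& 11111111110111
----------------
  01110110100001

Answer: 01110110100001 (7585)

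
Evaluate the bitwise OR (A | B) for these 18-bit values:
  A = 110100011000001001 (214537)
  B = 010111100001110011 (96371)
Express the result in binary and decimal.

Apply | to each column (1 where either bit is 1):
  110100011000001001
| 010111100001110011
--------------------
  110111111001111011

Answer: 110111111001111011 (228987)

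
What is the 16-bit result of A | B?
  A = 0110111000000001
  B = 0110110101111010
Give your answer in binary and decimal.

Apply | to each column (1 where either bit is 1):
  0110111000000001
| 0110110101111010
------------------
  0110111101111011

Answer: 0110111101111011 (28539)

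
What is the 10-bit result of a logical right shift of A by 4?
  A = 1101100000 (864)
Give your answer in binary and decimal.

Logical shift right by 4: drop the bottom 4 bit(s), prepend 4 zero(s) on the left.
  1101100000  ->  keep [110110], discard [0000], prepend 0000
= 0000110110

Answer: 0000110110 (54)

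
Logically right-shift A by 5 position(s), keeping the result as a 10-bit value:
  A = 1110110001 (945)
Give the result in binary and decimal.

Logical shift right by 5: drop the bottom 5 bit(s), prepend 5 zero(s) on the left.
  1110110001  ->  keep [11101], discard [10001], prepend 00000
= 0000011101

Answer: 0000011101 (29)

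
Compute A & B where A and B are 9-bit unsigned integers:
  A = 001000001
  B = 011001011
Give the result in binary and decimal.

Apply & to each column (1 only where both bits are 1):
  001000001
& 011001011
-----------
  001000001

Answer: 001000001 (65)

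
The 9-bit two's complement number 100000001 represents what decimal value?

MSB is 1, so the value is negative. Find the magnitude:
1. Invert bits:  011111110
2. Add 1:        011111111  = 255
3. Apply sign:   -255

Answer: -255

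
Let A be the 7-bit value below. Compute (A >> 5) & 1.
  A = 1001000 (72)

Bit 5 is the 6th from the right.
  1001000
   ^
That bit is 0.

Answer: 0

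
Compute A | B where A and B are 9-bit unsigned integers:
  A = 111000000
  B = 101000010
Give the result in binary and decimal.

Apply | to each column (1 where either bit is 1):
  111000000
| 101000010
-----------
  111000010

Answer: 111000010 (450)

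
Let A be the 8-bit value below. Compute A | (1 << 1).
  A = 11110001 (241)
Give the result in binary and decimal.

Mask = 1 << 1 = 00000010
Bit 1 of A is 0, so OR-ing with the mask flips it to 1.
  11110001
| 00000010
----------
  11110011

Answer: 11110011 (243)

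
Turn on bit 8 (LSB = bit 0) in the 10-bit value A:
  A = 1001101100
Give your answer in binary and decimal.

Mask = 1 << 8 = 0100000000
Bit 8 of A is 0, so OR-ing with the mask flips it to 1.
  1001101100
| 0100000000
------------
  1101101100

Answer: 1101101100 (876)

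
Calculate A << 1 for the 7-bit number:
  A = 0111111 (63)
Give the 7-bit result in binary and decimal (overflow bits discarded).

Shift left by 1: drop the top 1 bit(s), append 1 zero(s) on the right.
  0111111  ->  discard [0], keep [111111], append 0
= 1111110

Answer: 1111110 (126)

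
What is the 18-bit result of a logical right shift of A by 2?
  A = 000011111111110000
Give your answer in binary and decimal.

Logical shift right by 2: drop the bottom 2 bit(s), prepend 2 zero(s) on the left.
  000011111111110000  ->  keep [0000111111111100], discard [00], prepend 00
= 000000111111111100

Answer: 000000111111111100 (4092)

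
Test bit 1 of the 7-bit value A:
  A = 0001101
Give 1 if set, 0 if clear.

Bit 1 is the 2nd from the right.
  0001101
       ^
That bit is 0.

Answer: 0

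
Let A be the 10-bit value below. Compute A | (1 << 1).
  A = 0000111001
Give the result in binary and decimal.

Mask = 1 << 1 = 0000000010
Bit 1 of A is 0, so OR-ing with the mask flips it to 1.
  0000111001
| 0000000010
------------
  0000111011

Answer: 0000111011 (59)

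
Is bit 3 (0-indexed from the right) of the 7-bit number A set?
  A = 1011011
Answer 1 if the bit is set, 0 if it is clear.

Bit 3 is the 4th from the right.
  1011011
     ^
That bit is 1.

Answer: 1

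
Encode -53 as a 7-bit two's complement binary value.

1. Binary of +53:  0110101
2. Invert bits:     1001010
3. Add 1:           1001011

Answer: 1001011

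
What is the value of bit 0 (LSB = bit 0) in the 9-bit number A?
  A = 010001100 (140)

Bit 0 is the 1st from the right.
  010001100
          ^
That bit is 0.

Answer: 0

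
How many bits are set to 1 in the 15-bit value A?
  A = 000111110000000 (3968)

000111110000000
1-bits at positions (from bit 0 = LSB): 7, 8, 9, 10, 11
Count = 5

Answer: 5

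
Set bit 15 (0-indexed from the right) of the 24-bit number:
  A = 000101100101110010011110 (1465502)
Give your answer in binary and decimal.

Mask = 1 << 15 = 000000001000000000000000
Bit 15 of A is 0, so OR-ing with the mask flips it to 1.
  000101100101110010011110
| 000000001000000000000000
--------------------------
  000101101101110010011110

Answer: 000101101101110010011110 (1498270)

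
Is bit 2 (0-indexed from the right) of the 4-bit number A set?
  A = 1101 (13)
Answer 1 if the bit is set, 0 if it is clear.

Bit 2 is the 3rd from the right.
  1101
   ^
That bit is 1.

Answer: 1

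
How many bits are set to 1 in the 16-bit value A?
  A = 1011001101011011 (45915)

1011001101011011
1-bits at positions (from bit 0 = LSB): 0, 1, 3, 4, 6, 8, 9, 12, 13, 15
Count = 10

Answer: 10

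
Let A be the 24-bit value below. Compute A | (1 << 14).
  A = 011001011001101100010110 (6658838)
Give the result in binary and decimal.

Mask = 1 << 14 = 000000000100000000000000
Bit 14 of A is 0, so OR-ing with the mask flips it to 1.
  011001011001101100010110
| 000000000100000000000000
--------------------------
  011001011101101100010110

Answer: 011001011101101100010110 (6675222)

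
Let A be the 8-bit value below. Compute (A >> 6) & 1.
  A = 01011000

Bit 6 is the 7th from the right.
  01011000
   ^
That bit is 1.

Answer: 1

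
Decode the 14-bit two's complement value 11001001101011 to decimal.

MSB is 1, so the value is negative. Find the magnitude:
1. Invert bits:  00110110010100
2. Add 1:        00110110010101  = 3477
3. Apply sign:   -3477

Answer: -3477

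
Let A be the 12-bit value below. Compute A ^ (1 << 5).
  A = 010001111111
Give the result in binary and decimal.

Mask = 1 << 5 = 000000100000
Bit 5 of A is 1; XOR with the mask flips it to 0.
  010001111111
^ 000000100000
--------------
  010001011111

Answer: 010001011111 (1119)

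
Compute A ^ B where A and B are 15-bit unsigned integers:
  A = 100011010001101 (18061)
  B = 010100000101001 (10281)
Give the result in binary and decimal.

Apply ^ to each column (1 where bits differ):
  100011010001101
^ 010100000101001
-----------------
  110111010100100

Answer: 110111010100100 (28324)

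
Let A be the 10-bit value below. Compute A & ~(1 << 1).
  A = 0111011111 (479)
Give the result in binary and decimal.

Mask = ~(1 << 1) = 1111111101
Bit 1 of A is 1, so AND-ing with the mask clears it to 0.
  0111011111
& 1111111101
------------
  0111011101

Answer: 0111011101 (477)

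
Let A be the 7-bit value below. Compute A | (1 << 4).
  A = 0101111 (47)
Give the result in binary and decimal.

Mask = 1 << 4 = 0010000
Bit 4 of A is 0, so OR-ing with the mask flips it to 1.
  0101111
| 0010000
---------
  0111111

Answer: 0111111 (63)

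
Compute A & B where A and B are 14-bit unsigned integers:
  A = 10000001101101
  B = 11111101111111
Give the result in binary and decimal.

Apply & to each column (1 only where both bits are 1):
  10000001101101
& 11111101111111
----------------
  10000001101101

Answer: 10000001101101 (8301)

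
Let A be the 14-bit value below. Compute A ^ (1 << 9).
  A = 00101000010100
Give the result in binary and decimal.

Mask = 1 << 9 = 00001000000000
Bit 9 of A is 1; XOR with the mask flips it to 0.
  00101000010100
^ 00001000000000
----------------
  00100000010100

Answer: 00100000010100 (2068)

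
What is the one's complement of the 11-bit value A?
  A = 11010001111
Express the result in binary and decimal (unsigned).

Flip each bit (0->1, 1->0):
  11010001111
  00101110000

Answer: 00101110000 (368)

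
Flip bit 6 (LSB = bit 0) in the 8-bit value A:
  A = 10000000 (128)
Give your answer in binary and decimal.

Mask = 1 << 6 = 01000000
Bit 6 of A is 0; XOR with the mask flips it to 1.
  10000000
^ 01000000
----------
  11000000

Answer: 11000000 (192)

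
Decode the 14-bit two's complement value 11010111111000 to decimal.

MSB is 1, so the value is negative. Find the magnitude:
1. Invert bits:  00101000000111
2. Add 1:        00101000001000  = 2568
3. Apply sign:   -2568

Answer: -2568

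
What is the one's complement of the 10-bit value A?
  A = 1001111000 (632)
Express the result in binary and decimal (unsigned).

Flip each bit (0->1, 1->0):
  1001111000
  0110000111

Answer: 0110000111 (391)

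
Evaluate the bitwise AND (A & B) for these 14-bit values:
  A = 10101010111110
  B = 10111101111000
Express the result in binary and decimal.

Apply & to each column (1 only where both bits are 1):
  10101010111110
& 10111101111000
----------------
  10101000111000

Answer: 10101000111000 (10808)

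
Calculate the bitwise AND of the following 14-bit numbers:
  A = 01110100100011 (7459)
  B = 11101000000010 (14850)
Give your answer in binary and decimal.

Apply & to each column (1 only where both bits are 1):
  01110100100011
& 11101000000010
----------------
  01100000000010

Answer: 01100000000010 (6146)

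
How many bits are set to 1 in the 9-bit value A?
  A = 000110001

000110001
1-bits at positions (from bit 0 = LSB): 0, 4, 5
Count = 3

Answer: 3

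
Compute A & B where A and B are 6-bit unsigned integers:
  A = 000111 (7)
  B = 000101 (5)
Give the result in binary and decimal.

Apply & to each column (1 only where both bits are 1):
  000111
& 000101
--------
  000101

Answer: 000101 (5)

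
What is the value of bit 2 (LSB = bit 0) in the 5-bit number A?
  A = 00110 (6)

Bit 2 is the 3rd from the right.
  00110
    ^
That bit is 1.

Answer: 1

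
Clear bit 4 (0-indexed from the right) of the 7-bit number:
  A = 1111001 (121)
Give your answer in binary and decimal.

Mask = ~(1 << 4) = 1101111
Bit 4 of A is 1, so AND-ing with the mask clears it to 0.
  1111001
& 1101111
---------
  1101001

Answer: 1101001 (105)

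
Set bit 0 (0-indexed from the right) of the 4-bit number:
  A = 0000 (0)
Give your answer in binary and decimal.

Mask = 1 << 0 = 0001
Bit 0 of A is 0, so OR-ing with the mask flips it to 1.
  0000
| 0001
------
  0001

Answer: 0001 (1)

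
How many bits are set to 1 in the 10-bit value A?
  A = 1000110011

1000110011
1-bits at positions (from bit 0 = LSB): 0, 1, 4, 5, 9
Count = 5

Answer: 5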